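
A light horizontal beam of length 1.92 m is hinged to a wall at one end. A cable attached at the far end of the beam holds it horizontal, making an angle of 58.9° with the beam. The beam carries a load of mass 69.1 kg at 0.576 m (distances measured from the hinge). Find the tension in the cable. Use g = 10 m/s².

About the hinge:
Load: 69.1 × 10 = 691 N down at 0.576 m → arm 0.576 m, τ = 691 × 0.576 = 398 N·m clockwise.
Total clockwise load moment = 398 N·m.
The cable tension T acts at 1.92 m; only its component perpendicular to the beam, T sinθ, produces torque. sin 58.9° = 0.8563.
Balancing moments: T × 1.92 × 0.8563 = 398, giving T = 398 / 1.644 = 242 N.

T ≈ 242 N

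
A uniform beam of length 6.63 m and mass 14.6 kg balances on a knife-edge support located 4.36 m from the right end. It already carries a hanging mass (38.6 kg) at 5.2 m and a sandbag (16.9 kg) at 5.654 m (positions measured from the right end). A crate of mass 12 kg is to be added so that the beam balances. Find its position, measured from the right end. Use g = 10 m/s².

Take moments about the knife-edge support (at 4.36 m from the right end).
Beam weight: 14.6 × 10 = 146 N down at 3.315 m → arm 1.045 m, τ = 146 × 1.045 = 152.6 N·m clockwise.
Hanging mass: 38.6 × 10 = 386 N down at 5.2 m → arm 0.84 m, τ = 386 × 0.84 = 324.2 N·m counterclockwise.
Sandbag: 16.9 × 10 = 169 N down at 5.654 m → arm 1.294 m, τ = 169 × 1.294 = 218.7 N·m counterclockwise.
Net moment of existing loads = 390.3 N·m counterclockwise.
The crate weighs 12 × 10 = 120 N and must supply an equal clockwise moment, so its lever arm about the knife-edge support is 390.3 / 120 = 3.25 m.
That puts it at 4.36 − 3.25 = 1.11 m from the right end.

x ≈ 1.11 m from the right end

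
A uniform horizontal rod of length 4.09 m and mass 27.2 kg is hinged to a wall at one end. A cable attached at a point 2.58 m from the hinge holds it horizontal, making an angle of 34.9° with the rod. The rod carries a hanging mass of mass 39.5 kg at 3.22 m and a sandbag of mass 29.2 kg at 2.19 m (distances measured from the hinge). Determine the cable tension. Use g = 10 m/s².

T ≈ 1670 N

Take moments about the hinge.
Beam weight: 27.2 × 10 = 272 N down at 2.045 m → arm 2.045 m, τ = 272 × 2.045 = 556.2 N·m clockwise.
Hanging mass: 39.5 × 10 = 395 N down at 3.22 m → arm 3.22 m, τ = 395 × 3.22 = 1272 N·m clockwise.
Sandbag: 29.2 × 10 = 292 N down at 2.19 m → arm 2.19 m, τ = 292 × 2.19 = 639.5 N·m clockwise.
Total clockwise load moment = 2468 N·m.
The cable tension T acts at 2.58 m; only its component perpendicular to the rod, T sinθ, produces torque. sin 34.9° = 0.5721.
Στ = 0 ⇒ T × 2.58 × 0.5721 = 2468 ⇒ T = 2468 / 1.476 = 1670 N.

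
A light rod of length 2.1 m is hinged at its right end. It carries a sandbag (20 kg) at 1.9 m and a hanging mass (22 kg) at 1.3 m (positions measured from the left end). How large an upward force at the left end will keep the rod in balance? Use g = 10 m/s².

F ≈ 103 N

Choose the right end as the axis so the unknown pivot reaction has zero arm there.
Sandbag: 20 × 10 = 200 N down at 1.9 m → arm 0.2 m, τ = 200 × 0.2 = 40 N·m counterclockwise.
Hanging mass: 22 × 10 = 220 N down at 1.3 m → arm 0.8 m, τ = 220 × 0.8 = 176 N·m counterclockwise.
Net moment of the loads = 216 N·m counterclockwise.
The upward force F acts at the left end, arm 2.1 m, giving F × 2.1 clockwise.
Balancing moments: F × 2.1 = 216, giving F = 216 / 2.1 = 103 N.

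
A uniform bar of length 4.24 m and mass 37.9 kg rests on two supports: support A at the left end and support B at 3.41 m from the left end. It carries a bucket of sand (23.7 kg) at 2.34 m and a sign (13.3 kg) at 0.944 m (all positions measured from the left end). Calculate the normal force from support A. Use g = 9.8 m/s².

R_A ≈ 308 N

About support B:
Beam weight: 37.9 × 9.8 = 371.4 N down at 2.12 m → arm 1.29 m, τ = 371.4 × 1.29 = 479.1 N·m counterclockwise.
Bucket of sand: 23.7 × 9.8 = 232.3 N down at 2.34 m → arm 1.07 m, τ = 232.3 × 1.07 = 248.6 N·m counterclockwise.
Sign: 13.3 × 9.8 = 130.3 N down at 0.944 m → arm 2.466 m, τ = 130.3 × 2.466 = 321.3 N·m counterclockwise.
Net load moment about support B = 1049 N·m counterclockwise.
Reaction R at support A is upward at 0 m, arm 3.41 m → moment R × 3.41 clockwise.
Στ = 0 ⇒ R × 3.41 = 1049 ⇒ R = 308 N.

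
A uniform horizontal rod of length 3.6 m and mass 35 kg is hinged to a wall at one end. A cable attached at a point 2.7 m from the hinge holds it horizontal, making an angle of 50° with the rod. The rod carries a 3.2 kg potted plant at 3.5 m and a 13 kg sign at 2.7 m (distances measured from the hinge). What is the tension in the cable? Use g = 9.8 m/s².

Take moments about the hinge.
Beam weight: 35 × 9.8 = 343 N down at 1.8 m → arm 1.8 m, τ = 343 × 1.8 = 617.4 N·m clockwise.
Potted plant: 3.2 × 9.8 = 31.36 N down at 3.5 m → arm 3.5 m, τ = 31.36 × 3.5 = 109.8 N·m clockwise.
Sign: 13 × 9.8 = 127.4 N down at 2.7 m → arm 2.7 m, τ = 127.4 × 2.7 = 344 N·m clockwise.
Total clockwise load moment = 1071 N·m.
The cable tension T acts at 2.7 m; only its component perpendicular to the rod, T sinθ, produces torque. sin 50° = 0.766.
For rotational equilibrium, T × 2.7 × 0.766 = 1071, so T = 1071 / 2.068 = 518 N.

T ≈ 518 N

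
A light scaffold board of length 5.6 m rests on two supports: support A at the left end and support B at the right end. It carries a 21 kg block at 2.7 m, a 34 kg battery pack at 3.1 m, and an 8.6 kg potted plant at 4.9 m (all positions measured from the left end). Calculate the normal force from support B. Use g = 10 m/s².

R_B ≈ 365 N

Taking torques about support A:
Block: 21 × 10 = 210 N down at 2.7 m → arm 2.7 m, τ = 210 × 2.7 = 567 N·m clockwise.
Battery pack: 34 × 10 = 340 N down at 3.1 m → arm 3.1 m, τ = 340 × 3.1 = 1054 N·m clockwise.
Potted plant: 8.6 × 10 = 86 N down at 4.9 m → arm 4.9 m, τ = 86 × 4.9 = 421.4 N·m clockwise.
Net load moment about support A = 2042 N·m clockwise.
Reaction R at support B is upward at 5.6 m, arm 5.6 m → moment R × 5.6 counterclockwise.
Setting net torque to zero: R × 5.6 = 2042 → R = 365 N.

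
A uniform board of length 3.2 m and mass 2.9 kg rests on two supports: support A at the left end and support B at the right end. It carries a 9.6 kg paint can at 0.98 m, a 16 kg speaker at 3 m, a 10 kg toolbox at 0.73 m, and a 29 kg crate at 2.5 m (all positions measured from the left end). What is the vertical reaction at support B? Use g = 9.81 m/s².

R_B ≈ 435 N

Take moments about support A.
Beam weight: 2.9 × 9.81 = 28.45 N down at 1.6 m → arm 1.6 m, τ = 28.45 × 1.6 = 45.52 N·m clockwise.
Paint can: 9.6 × 9.81 = 94.18 N down at 0.98 m → arm 0.98 m, τ = 94.18 × 0.98 = 92.3 N·m clockwise.
Speaker: 16 × 9.81 = 157 N down at 3 m → arm 3 m, τ = 157 × 3 = 471 N·m clockwise.
Toolbox: 10 × 9.81 = 98.1 N down at 0.73 m → arm 0.73 m, τ = 98.1 × 0.73 = 71.61 N·m clockwise.
Crate: 29 × 9.81 = 284.5 N down at 2.5 m → arm 2.5 m, τ = 284.5 × 2.5 = 711.2 N·m clockwise.
Net load moment about support A = 1392 N·m clockwise.
Reaction R at support B is upward at 3.2 m, arm 3.2 m → moment R × 3.2 counterclockwise.
For rotational equilibrium, R × 3.2 = 1392, so R = 435 N.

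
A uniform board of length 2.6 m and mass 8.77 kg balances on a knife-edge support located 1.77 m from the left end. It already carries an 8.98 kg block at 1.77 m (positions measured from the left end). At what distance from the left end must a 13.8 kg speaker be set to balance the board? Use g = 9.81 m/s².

Take moments about the knife-edge support (at 1.77 m from the left end).
Beam weight: 8.77 × 9.81 = 86.03 N down at 1.3 m → arm 0.47 m, τ = 86.03 × 0.47 = 40.43 N·m counterclockwise.
Block: acts at the knife-edge support, moment arm 0 → no torque.
Net moment of existing loads = 40.43 N·m counterclockwise.
The speaker weighs 13.8 × 9.81 = 135.4 N and must supply an equal clockwise moment, so its lever arm about the knife-edge support is 40.43 / 135.4 = 0.299 m.
That puts it at 1.77 + 0.299 = 2.07 m from the left end.

x ≈ 2.07 m from the left end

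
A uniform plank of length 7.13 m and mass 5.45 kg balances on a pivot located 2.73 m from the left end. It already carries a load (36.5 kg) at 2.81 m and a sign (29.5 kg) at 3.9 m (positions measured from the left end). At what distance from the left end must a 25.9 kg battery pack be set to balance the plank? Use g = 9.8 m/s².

x ≈ 1.11 m from the left end

Choose the pivot (at 2.73 m from the left end) as the axis so the support reaction has zero arm there.
Beam weight: 5.45 × 9.8 = 53.41 N down at 3.565 m → arm 0.835 m, τ = 53.41 × 0.835 = 44.6 N·m clockwise.
Load: 36.5 × 9.8 = 357.7 N down at 2.81 m → arm 0.08 m, τ = 357.7 × 0.08 = 28.62 N·m clockwise.
Sign: 29.5 × 9.8 = 289.1 N down at 3.9 m → arm 1.17 m, τ = 289.1 × 1.17 = 338.2 N·m clockwise.
Net moment of existing loads = 411.4 N·m clockwise.
The battery pack weighs 25.9 × 9.8 = 253.8 N and must supply an equal counterclockwise moment, so its lever arm about the pivot is 411.4 / 253.8 = 1.62 m.
That puts it at 2.73 − 1.62 = 1.11 m from the left end.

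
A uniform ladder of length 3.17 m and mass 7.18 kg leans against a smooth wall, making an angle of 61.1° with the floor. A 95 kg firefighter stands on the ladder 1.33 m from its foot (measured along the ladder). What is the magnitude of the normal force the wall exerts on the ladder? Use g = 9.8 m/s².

Sum moments about the foot of the ladder (the floor normal and friction both act there and drop out).
Ladder weight 7.18×9.8 = 70.36 N acts at 1.585 m along the ladder; its horizontal arm is 1.585·cos61.1° = 0.766 m → τ = 53.9 N·m clockwise.
Firefighter: 95×9.8 = 931 N at 1.33 m → arm 0.6428 m → τ = 598.4 N·m clockwise.
Wall normal N acts horizontally at the top; its moment arm is the height L sinθ = 3.17·sin61.1° = 2.775 m, counterclockwise.
Balancing moments: N × 2.775 = 652.3, giving N = 235 N.

N_wall ≈ 235 N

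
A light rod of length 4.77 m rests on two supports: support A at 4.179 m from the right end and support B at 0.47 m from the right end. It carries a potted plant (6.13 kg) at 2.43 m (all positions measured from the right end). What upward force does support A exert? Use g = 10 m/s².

Take moments about support B.
Potted plant: 6.13 × 10 = 61.3 N down at 2.43 m → arm 1.96 m, τ = 61.3 × 1.96 = 120.1 N·m counterclockwise.
Net load moment about support B = 120.1 N·m counterclockwise.
Reaction R at support A is upward at 4.179 m, arm 3.709 m → moment R × 3.709 clockwise.
Balancing moments: R × 3.709 = 120.1, giving R = 32.4 N.

R_A ≈ 32.4 N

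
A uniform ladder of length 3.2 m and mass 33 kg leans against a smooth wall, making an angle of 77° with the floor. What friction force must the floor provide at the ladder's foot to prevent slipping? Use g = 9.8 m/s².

f ≈ 37.3 N

Taking torques about the foot of the ladder:
Ladder weight 33×9.8 = 323.4 N acts at 1.6 m along the ladder; its horizontal arm is 1.6·cos77° = 0.3599 m → τ = 116.4 N·m clockwise.
Wall normal N acts horizontally at the top; its moment arm is the height L sinθ = 3.2·sin77° = 3.118 m, counterclockwise.
For rotational equilibrium, N × 3.118 = 116.4, so N = 37.3 N.
ΣFx = 0: friction at the foot balances the wall's push, so f = N_wall = 37.3 N.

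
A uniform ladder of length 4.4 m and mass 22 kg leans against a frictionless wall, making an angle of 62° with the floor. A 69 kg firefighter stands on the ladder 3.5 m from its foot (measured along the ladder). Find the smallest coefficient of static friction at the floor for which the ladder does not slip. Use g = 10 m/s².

μ_min ≈ 0.385

About the foot of the ladder:
Ladder weight 22×10 = 220 N acts at 2.2 m along the ladder; its horizontal arm is 2.2·cos62° = 1.033 m → τ = 227.3 N·m clockwise.
Firefighter: 69×10 = 690 N at 3.5 m → arm 1.643 m → τ = 1134 N·m clockwise.
Wall normal N acts horizontally at the top; its moment arm is the height L sinθ = 4.4·sin62° = 3.885 m, counterclockwise.
Balancing moments: N × 3.885 = 1361, giving N = 350.3 N.
ΣFx = 0 ⇒ f = N_wall = 350.3 N. ΣFy = 0 ⇒ N_floor = 910 N.
μ_min = f / N_floor = 350.3 / 910 = 0.385.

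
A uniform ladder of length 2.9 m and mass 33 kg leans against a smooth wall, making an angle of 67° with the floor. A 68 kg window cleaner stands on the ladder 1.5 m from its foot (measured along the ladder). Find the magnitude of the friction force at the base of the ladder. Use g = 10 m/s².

Taking torques about the foot of the ladder:
Ladder weight 33×10 = 330 N acts at 1.45 m along the ladder; its horizontal arm is 1.45·cos67° = 0.5666 m → τ = 187 N·m clockwise.
Window cleaner: 68×10 = 680 N at 1.5 m → arm 0.5861 m → τ = 398.5 N·m clockwise.
Wall normal N acts horizontally at the top; its moment arm is the height L sinθ = 2.9·sin67° = 2.669 m, counterclockwise.
Balancing moments: N × 2.669 = 585.5, giving N = 219 N.
ΣFx = 0: friction at the foot balances the wall's push, so f = N_wall = 219 N.

f ≈ 219 N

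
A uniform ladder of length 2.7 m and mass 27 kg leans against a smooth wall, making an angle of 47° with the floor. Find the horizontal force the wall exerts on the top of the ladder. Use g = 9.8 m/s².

N_wall ≈ 123 N

Taking torques about the foot of the ladder:
Ladder weight 27×9.8 = 264.6 N acts at 1.35 m along the ladder; its horizontal arm is 1.35·cos47° = 0.9207 m → τ = 243.6 N·m clockwise.
Wall normal N acts horizontally at the top; its moment arm is the height L sinθ = 2.7·sin47° = 1.975 m, counterclockwise.
Στ = 0 ⇒ N × 1.975 = 243.6 ⇒ N = 123 N.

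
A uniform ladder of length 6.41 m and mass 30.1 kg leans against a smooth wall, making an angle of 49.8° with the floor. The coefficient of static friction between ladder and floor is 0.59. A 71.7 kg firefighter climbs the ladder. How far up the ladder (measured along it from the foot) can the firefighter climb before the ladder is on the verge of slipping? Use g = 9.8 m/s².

Taking torques about the foot of the ladder:
Ladder weight 30.1×9.8 = 295 N acts at 3.205 m along the ladder; its horizontal arm is 3.205·cos49.8° = 2.069 m → τ = 610.4 N·m clockwise.
Firefighter weight 71.7×9.8 = 702.7 N at distance d → arm d·cos49.8° → τ = 702.7·d·0.6455 clockwise.
Wall normal N at the top has arm L sinθ = 4.896 m counterclockwise, so Στ = 0 gives N·4.896 = 610.4 + 453.6·d.
ΣFy = 0 ⇒ N_floor = 997.7 N, so the maximum friction is μ_s·N_floor = 0.59×997.7 = 588.6 N. ΣFx = 0 ⇒ N_wall = f, so at the slipping point N = 588.6 N.
Substituting: 588.6×4.896 = 610.4 + 453.6·d ⇒ d = (2882 − 610.4) / 453.6 = 5.01 m.

d ≈ 5.01 m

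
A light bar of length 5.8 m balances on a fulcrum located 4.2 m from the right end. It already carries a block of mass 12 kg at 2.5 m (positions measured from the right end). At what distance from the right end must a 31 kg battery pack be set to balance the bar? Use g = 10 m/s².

Taking torques about the fulcrum (at 4.2 m from the right end):
Block: 12 × 10 = 120 N down at 2.5 m → arm 1.7 m, τ = 120 × 1.7 = 204 N·m clockwise.
Net moment of existing loads = 204 N·m clockwise.
The battery pack weighs 31 × 10 = 310 N and must supply an equal counterclockwise moment, so its lever arm about the fulcrum is 204 / 310 = 0.658 m.
That puts it at 4.2 + 0.658 = 4.86 m from the right end.

x ≈ 4.86 m from the right end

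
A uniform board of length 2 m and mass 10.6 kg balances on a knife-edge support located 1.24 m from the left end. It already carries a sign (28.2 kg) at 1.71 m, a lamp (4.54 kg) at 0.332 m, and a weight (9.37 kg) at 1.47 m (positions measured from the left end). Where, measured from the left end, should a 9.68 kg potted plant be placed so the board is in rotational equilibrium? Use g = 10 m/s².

Take moments about the knife-edge support (at 1.24 m from the left end).
Beam weight: 10.6 × 10 = 106 N down at 1 m → arm 0.24 m, τ = 106 × 0.24 = 25.44 N·m counterclockwise.
Sign: 28.2 × 10 = 282 N down at 1.71 m → arm 0.47 m, τ = 282 × 0.47 = 132.5 N·m clockwise.
Lamp: 4.54 × 10 = 45.4 N down at 0.332 m → arm 0.908 m, τ = 45.4 × 0.908 = 41.22 N·m counterclockwise.
Weight: 9.37 × 10 = 93.7 N down at 1.47 m → arm 0.23 m, τ = 93.7 × 0.23 = 21.55 N·m clockwise.
Net moment of existing loads = 87.39 N·m clockwise.
The potted plant weighs 9.68 × 10 = 96.8 N and must supply an equal counterclockwise moment, so its lever arm about the knife-edge support is 87.39 / 96.8 = 0.903 m.
That puts it at 1.24 − 0.903 = 0.337 m from the left end.

x ≈ 0.337 m from the left end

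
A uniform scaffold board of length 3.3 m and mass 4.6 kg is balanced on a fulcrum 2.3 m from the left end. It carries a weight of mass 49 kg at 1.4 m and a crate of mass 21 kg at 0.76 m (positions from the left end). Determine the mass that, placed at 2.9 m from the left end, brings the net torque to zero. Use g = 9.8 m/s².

m ≈ 132 kg

Sum moments about the fulcrum (at 2.3 m from the left end) (the support reaction has zero arm there).
Beam weight: 4.6 × 9.8 = 45.08 N down at 1.65 m → arm 0.65 m, τ = 45.08 × 0.65 = 29.3 N·m counterclockwise.
Weight: 49 × 9.8 = 480.2 N down at 1.4 m → arm 0.9 m, τ = 480.2 × 0.9 = 432.2 N·m counterclockwise.
Crate: 21 × 9.8 = 205.8 N down at 0.76 m → arm 1.54 m, τ = 205.8 × 1.54 = 316.9 N·m counterclockwise.
Net moment of known loads = 778.4 N·m counterclockwise.
An unknown mass m at 2.9 m has arm 0.6 m; its moment is m·g·0.6 clockwise.
Στ = 0 ⇒ m × 9.8 × 0.6 = 778.4 ⇒ m = 778.4 / (9.8 × 0.6) = 132 kg.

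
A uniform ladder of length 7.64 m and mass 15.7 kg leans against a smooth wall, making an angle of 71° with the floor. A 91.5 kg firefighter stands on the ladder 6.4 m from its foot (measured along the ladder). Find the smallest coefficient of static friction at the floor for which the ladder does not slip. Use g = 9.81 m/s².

About the foot of the ladder:
Ladder weight 15.7×9.81 = 154 N acts at 3.82 m along the ladder; its horizontal arm is 3.82·cos71° = 1.244 m → τ = 191.6 N·m clockwise.
Firefighter: 91.5×9.81 = 897.6 N at 6.4 m → arm 2.084 m → τ = 1871 N·m clockwise.
Wall normal N acts horizontally at the top; its moment arm is the height L sinθ = 7.64·sin71° = 7.224 m, counterclockwise.
For rotational equilibrium, N × 7.224 = 2063, so N = 285.6 N.
ΣFx = 0 ⇒ f = N_wall = 285.6 N. ΣFy = 0 ⇒ N_floor = 1052 N.
μ_min = f / N_floor = 285.6 / 1052 = 0.271.

μ_min ≈ 0.271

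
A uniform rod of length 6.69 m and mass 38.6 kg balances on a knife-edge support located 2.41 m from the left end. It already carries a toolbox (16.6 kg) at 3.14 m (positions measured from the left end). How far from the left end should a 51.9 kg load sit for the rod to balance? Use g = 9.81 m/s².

About the knife-edge support (at 2.41 m from the left end):
Beam weight: 38.6 × 9.81 = 378.7 N down at 3.345 m → arm 0.935 m, τ = 378.7 × 0.935 = 354.1 N·m clockwise.
Toolbox: 16.6 × 9.81 = 162.8 N down at 3.14 m → arm 0.73 m, τ = 162.8 × 0.73 = 118.8 N·m clockwise.
Net moment of existing loads = 472.9 N·m clockwise.
The load weighs 51.9 × 9.81 = 509.1 N and must supply an equal counterclockwise moment, so its lever arm about the knife-edge support is 472.9 / 509.1 = 0.929 m.
That puts it at 2.41 − 0.929 = 1.48 m from the left end.

x ≈ 1.48 m from the left end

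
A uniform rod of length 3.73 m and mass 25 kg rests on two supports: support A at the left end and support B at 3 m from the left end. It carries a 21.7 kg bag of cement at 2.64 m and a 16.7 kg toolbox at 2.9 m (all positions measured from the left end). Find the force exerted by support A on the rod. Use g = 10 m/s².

Take moments about support B.
Beam weight: 25 × 10 = 250 N down at 1.865 m → arm 1.135 m, τ = 250 × 1.135 = 283.8 N·m counterclockwise.
Bag of cement: 21.7 × 10 = 217 N down at 2.64 m → arm 0.36 m, τ = 217 × 0.36 = 78.12 N·m counterclockwise.
Toolbox: 16.7 × 10 = 167 N down at 2.9 m → arm 0.1 m, τ = 167 × 0.1 = 16.7 N·m counterclockwise.
Net load moment about support B = 378.6 N·m counterclockwise.
Reaction R at support A is upward at 0 m, arm 3 m → moment R × 3 clockwise.
Στ = 0 ⇒ R × 3 = 378.6 ⇒ R = 126 N.

R_A ≈ 126 N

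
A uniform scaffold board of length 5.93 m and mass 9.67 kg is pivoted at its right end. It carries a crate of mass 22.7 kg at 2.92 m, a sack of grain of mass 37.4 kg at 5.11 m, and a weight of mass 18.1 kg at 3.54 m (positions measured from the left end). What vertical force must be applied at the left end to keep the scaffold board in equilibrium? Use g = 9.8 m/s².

F ≈ 282 N

Take moments about the right end.
Beam weight: 9.67 × 9.8 = 94.77 N down at 2.965 m → arm 2.965 m, τ = 94.77 × 2.965 = 281 N·m counterclockwise.
Crate: 22.7 × 9.8 = 222.5 N down at 2.92 m → arm 3.01 m, τ = 222.5 × 3.01 = 669.7 N·m counterclockwise.
Sack of grain: 37.4 × 9.8 = 366.5 N down at 5.11 m → arm 0.82 m, τ = 366.5 × 0.82 = 300.5 N·m counterclockwise.
Weight: 18.1 × 9.8 = 177.4 N down at 3.54 m → arm 2.39 m, τ = 177.4 × 2.39 = 424 N·m counterclockwise.
Net moment of the loads = 1675 N·m counterclockwise.
The upward force F acts at the left end, arm 5.93 m, giving F × 5.93 clockwise.
Balancing moments: F × 5.93 = 1675, giving F = 1675 / 5.93 = 282 N.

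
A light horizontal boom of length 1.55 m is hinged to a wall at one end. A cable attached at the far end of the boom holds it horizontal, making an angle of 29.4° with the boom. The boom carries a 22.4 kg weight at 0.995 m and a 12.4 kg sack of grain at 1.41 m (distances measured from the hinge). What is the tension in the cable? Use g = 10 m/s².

Sum moments about the hinge (the unknown hinge reaction has zero arm there).
Weight: 22.4 × 10 = 224 N down at 0.995 m → arm 0.995 m, τ = 224 × 0.995 = 222.9 N·m clockwise.
Sack of grain: 12.4 × 10 = 124 N down at 1.41 m → arm 1.41 m, τ = 124 × 1.41 = 174.8 N·m clockwise.
Total clockwise load moment = 397.7 N·m.
The cable tension T acts at 1.55 m; only its component perpendicular to the boom, T sinθ, produces torque. sin 29.4° = 0.4909.
Balancing moments: T × 1.55 × 0.4909 = 397.7, giving T = 397.7 / 0.7609 = 523 N.

T ≈ 523 N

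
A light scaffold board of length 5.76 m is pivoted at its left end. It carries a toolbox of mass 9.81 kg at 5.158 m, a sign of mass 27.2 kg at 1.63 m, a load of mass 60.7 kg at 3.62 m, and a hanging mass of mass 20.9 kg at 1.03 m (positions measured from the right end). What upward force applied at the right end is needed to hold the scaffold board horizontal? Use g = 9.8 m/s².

Choose the left end as the axis so the unknown pivot reaction has zero arm there.
Toolbox: 9.81 × 9.8 = 96.14 N down at 5.158 m → arm 0.602 m, τ = 96.14 × 0.602 = 57.88 N·m clockwise.
Sign: 27.2 × 9.8 = 266.6 N down at 1.63 m → arm 4.13 m, τ = 266.6 × 4.13 = 1101 N·m clockwise.
Load: 60.7 × 9.8 = 594.9 N down at 3.62 m → arm 2.14 m, τ = 594.9 × 2.14 = 1273 N·m clockwise.
Hanging mass: 20.9 × 9.8 = 204.8 N down at 1.03 m → arm 4.73 m, τ = 204.8 × 4.73 = 968.7 N·m clockwise.
Net moment of the loads = 3401 N·m clockwise.
The upward force F acts at the right end, arm 5.76 m, giving F × 5.76 counterclockwise.
Balancing moments: F × 5.76 = 3401, giving F = 3401 / 5.76 = 590 N.

F ≈ 590 N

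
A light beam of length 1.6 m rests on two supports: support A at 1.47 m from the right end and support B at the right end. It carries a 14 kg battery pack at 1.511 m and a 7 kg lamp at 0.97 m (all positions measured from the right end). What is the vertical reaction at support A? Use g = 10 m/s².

About support B:
Battery pack: 14 × 10 = 140 N down at 1.511 m → arm 1.511 m, τ = 140 × 1.511 = 211.5 N·m counterclockwise.
Lamp: 7 × 10 = 70 N down at 0.97 m → arm 0.97 m, τ = 70 × 0.97 = 67.9 N·m counterclockwise.
Net load moment about support B = 279.4 N·m counterclockwise.
Reaction R at support A is upward at 1.47 m, arm 1.47 m → moment R × 1.47 clockwise.
Balancing moments: R × 1.47 = 279.4, giving R = 190 N.

R_A ≈ 190 N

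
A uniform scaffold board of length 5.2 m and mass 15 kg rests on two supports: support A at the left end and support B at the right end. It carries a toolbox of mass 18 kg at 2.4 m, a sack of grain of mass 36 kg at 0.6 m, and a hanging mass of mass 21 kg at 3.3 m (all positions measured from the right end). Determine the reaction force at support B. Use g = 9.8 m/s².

About support A:
Beam weight: 15 × 9.8 = 147 N down at 2.6 m → arm 2.6 m, τ = 147 × 2.6 = 382.2 N·m clockwise.
Toolbox: 18 × 9.8 = 176.4 N down at 2.4 m → arm 2.8 m, τ = 176.4 × 2.8 = 493.9 N·m clockwise.
Sack of grain: 36 × 9.8 = 352.8 N down at 0.6 m → arm 4.6 m, τ = 352.8 × 4.6 = 1623 N·m clockwise.
Hanging mass: 21 × 9.8 = 205.8 N down at 3.3 m → arm 1.9 m, τ = 205.8 × 1.9 = 391 N·m clockwise.
Net load moment about support A = 2890 N·m clockwise.
Reaction R at support B is upward at 0 m, arm 5.2 m → moment R × 5.2 counterclockwise.
Setting net torque to zero: R × 5.2 = 2890 → R = 556 N.

R_B ≈ 556 N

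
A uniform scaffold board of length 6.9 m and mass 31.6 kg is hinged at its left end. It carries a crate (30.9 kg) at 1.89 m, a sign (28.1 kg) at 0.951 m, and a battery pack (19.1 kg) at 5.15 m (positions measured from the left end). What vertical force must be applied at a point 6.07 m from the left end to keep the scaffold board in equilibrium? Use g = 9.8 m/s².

Choose the left end as the axis so the unknown pivot reaction has zero arm there.
Beam weight: 31.6 × 9.8 = 309.7 N down at 3.45 m → arm 3.45 m, τ = 309.7 × 3.45 = 1068 N·m clockwise.
Crate: 30.9 × 9.8 = 302.8 N down at 1.89 m → arm 1.89 m, τ = 302.8 × 1.89 = 572.3 N·m clockwise.
Sign: 28.1 × 9.8 = 275.4 N down at 0.951 m → arm 0.951 m, τ = 275.4 × 0.951 = 261.9 N·m clockwise.
Battery pack: 19.1 × 9.8 = 187.2 N down at 5.15 m → arm 5.15 m, τ = 187.2 × 5.15 = 964.1 N·m clockwise.
Net moment of the loads = 2866 N·m clockwise.
The upward force F acts at a point 6.07 m from the left end, arm 6.07 m, giving F × 6.07 counterclockwise.
Balancing moments: F × 6.07 = 2866, giving F = 2866 / 6.07 = 472 N.

F ≈ 472 N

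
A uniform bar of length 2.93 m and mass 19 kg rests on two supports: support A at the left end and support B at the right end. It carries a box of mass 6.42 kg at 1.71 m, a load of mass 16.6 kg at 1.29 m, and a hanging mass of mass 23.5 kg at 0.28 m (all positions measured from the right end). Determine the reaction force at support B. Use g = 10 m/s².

R_B ≈ 427 N

Sum moments about support A (its reaction then has zero moment arm).
Beam weight: 19 × 10 = 190 N down at 1.465 m → arm 1.465 m, τ = 190 × 1.465 = 278.4 N·m clockwise.
Box: 6.42 × 10 = 64.2 N down at 1.71 m → arm 1.22 m, τ = 64.2 × 1.22 = 78.32 N·m clockwise.
Load: 16.6 × 10 = 166 N down at 1.29 m → arm 1.64 m, τ = 166 × 1.64 = 272.2 N·m clockwise.
Hanging mass: 23.5 × 10 = 235 N down at 0.28 m → arm 2.65 m, τ = 235 × 2.65 = 622.8 N·m clockwise.
Net load moment about support A = 1252 N·m clockwise.
Reaction R at support B is upward at 0 m, arm 2.93 m → moment R × 2.93 counterclockwise.
For rotational equilibrium, R × 2.93 = 1252, so R = 427 N.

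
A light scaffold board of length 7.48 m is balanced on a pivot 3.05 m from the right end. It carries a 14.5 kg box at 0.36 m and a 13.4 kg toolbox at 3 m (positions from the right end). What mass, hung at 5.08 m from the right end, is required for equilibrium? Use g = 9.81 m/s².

Sum moments about the pivot (at 3.05 m from the right end) (the support reaction has zero arm there).
Box: 14.5 × 9.81 = 142.2 N down at 0.36 m → arm 2.69 m, τ = 142.2 × 2.69 = 382.5 N·m clockwise.
Toolbox: 13.4 × 9.81 = 131.5 N down at 3 m → arm 0.05 m, τ = 131.5 × 0.05 = 6.575 N·m clockwise.
Net moment of known loads = 389.1 N·m clockwise.
An unknown mass m at 5.08 m has arm 2.03 m; its moment is m·g·2.03 counterclockwise.
For rotational equilibrium, m × 9.81 × 2.03 = 389.1, so m = 389.1 / (9.81 × 2.03) = 19.5 kg.

m ≈ 19.5 kg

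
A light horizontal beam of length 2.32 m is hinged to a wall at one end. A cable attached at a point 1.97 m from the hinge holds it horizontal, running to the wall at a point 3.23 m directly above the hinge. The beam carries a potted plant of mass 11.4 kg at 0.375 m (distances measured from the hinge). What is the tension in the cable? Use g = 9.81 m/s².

T ≈ 24.9 N

About the hinge:
Potted plant: 11.4 × 9.81 = 111.8 N down at 0.375 m → arm 0.375 m, τ = 111.8 × 0.375 = 41.92 N·m clockwise.
Total clockwise load moment = 41.92 N·m.
The cable tension T acts at 1.97 m; only its component perpendicular to the beam, T sinθ, produces torque. sinθ = h/√(h²+d²) = 3.23/√(3.23²+1.97²) = 0.8537.
Setting net torque to zero: T × 1.97 × 0.8537 = 41.92 → T = 41.92 / 1.682 = 24.9 N.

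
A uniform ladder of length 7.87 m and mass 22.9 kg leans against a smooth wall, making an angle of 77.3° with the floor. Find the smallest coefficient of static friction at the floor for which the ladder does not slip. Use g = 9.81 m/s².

Sum moments about the foot of the ladder (the floor normal and friction both act there and drop out).
Ladder weight 22.9×9.81 = 224.6 N acts at 3.935 m along the ladder; its horizontal arm is 3.935·cos77.3° = 0.8651 m → τ = 194.3 N·m clockwise.
Wall normal N acts horizontally at the top; its moment arm is the height L sinθ = 7.87·sin77.3° = 7.677 m, counterclockwise.
Balancing moments: N × 7.677 = 194.3, giving N = 25.31 N.
ΣFx = 0 ⇒ f = N_wall = 25.31 N. ΣFy = 0 ⇒ N_floor = 224.6 N.
μ_min = f / N_floor = 25.31 / 224.6 = 0.113.

μ_min ≈ 0.113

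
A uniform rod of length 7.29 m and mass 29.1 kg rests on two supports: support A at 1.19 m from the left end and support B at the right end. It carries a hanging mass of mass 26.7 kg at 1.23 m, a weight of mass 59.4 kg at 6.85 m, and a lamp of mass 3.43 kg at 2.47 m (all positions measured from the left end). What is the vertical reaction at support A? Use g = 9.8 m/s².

Take moments about support B.
Beam weight: 29.1 × 9.8 = 285.2 N down at 3.645 m → arm 3.645 m, τ = 285.2 × 3.645 = 1040 N·m counterclockwise.
Hanging mass: 26.7 × 9.8 = 261.7 N down at 1.23 m → arm 6.06 m, τ = 261.7 × 6.06 = 1586 N·m counterclockwise.
Weight: 59.4 × 9.8 = 582.1 N down at 6.85 m → arm 0.44 m, τ = 582.1 × 0.44 = 256.1 N·m counterclockwise.
Lamp: 3.43 × 9.8 = 33.61 N down at 2.47 m → arm 4.82 m, τ = 33.61 × 4.82 = 162 N·m counterclockwise.
Net load moment about support B = 3044 N·m counterclockwise.
Reaction R at support A is upward at 1.19 m, arm 6.1 m → moment R × 6.1 clockwise.
Balancing moments: R × 6.1 = 3044, giving R = 499 N.

R_A ≈ 499 N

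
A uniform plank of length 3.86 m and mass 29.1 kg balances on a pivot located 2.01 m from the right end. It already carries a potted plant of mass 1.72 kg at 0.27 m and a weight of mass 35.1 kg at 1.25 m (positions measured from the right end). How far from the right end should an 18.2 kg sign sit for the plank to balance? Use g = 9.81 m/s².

x ≈ 3.77 m from the right end

Choose the pivot (at 2.01 m from the right end) as the axis so the support reaction has zero arm there.
Beam weight: 29.1 × 9.81 = 285.5 N down at 1.93 m → arm 0.08 m, τ = 285.5 × 0.08 = 22.84 N·m clockwise.
Potted plant: 1.72 × 9.81 = 16.87 N down at 0.27 m → arm 1.74 m, τ = 16.87 × 1.74 = 29.35 N·m clockwise.
Weight: 35.1 × 9.81 = 344.3 N down at 1.25 m → arm 0.76 m, τ = 344.3 × 0.76 = 261.7 N·m clockwise.
Net moment of existing loads = 313.9 N·m clockwise.
The sign weighs 18.2 × 9.81 = 178.5 N and must supply an equal counterclockwise moment, so its lever arm about the pivot is 313.9 / 178.5 = 1.76 m.
That puts it at 2.01 + 1.76 = 3.77 m from the right end.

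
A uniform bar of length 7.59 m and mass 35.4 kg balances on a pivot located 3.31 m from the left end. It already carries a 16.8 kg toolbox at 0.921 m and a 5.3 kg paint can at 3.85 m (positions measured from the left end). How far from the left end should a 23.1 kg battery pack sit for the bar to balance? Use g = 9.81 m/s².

x ≈ 4.18 m from the left end

Sum moments about the pivot (at 3.31 m from the left end) (the support reaction has zero arm there).
Beam weight: 35.4 × 9.81 = 347.3 N down at 3.795 m → arm 0.485 m, τ = 347.3 × 0.485 = 168.4 N·m clockwise.
Toolbox: 16.8 × 9.81 = 164.8 N down at 0.921 m → arm 2.389 m, τ = 164.8 × 2.389 = 393.7 N·m counterclockwise.
Paint can: 5.3 × 9.81 = 51.99 N down at 3.85 m → arm 0.54 m, τ = 51.99 × 0.54 = 28.07 N·m clockwise.
Net moment of existing loads = 197.2 N·m counterclockwise.
The battery pack weighs 23.1 × 9.81 = 226.6 N and must supply an equal clockwise moment, so its lever arm about the pivot is 197.2 / 226.6 = 0.87 m.
That puts it at 3.31 + 0.87 = 4.18 m from the left end.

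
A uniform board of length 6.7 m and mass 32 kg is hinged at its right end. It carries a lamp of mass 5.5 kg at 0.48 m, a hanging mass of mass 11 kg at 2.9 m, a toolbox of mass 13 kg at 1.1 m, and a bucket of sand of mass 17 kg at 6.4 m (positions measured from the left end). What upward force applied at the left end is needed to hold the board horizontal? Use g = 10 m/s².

Take moments about the right end.
Beam weight: 32 × 10 = 320 N down at 3.35 m → arm 3.35 m, τ = 320 × 3.35 = 1072 N·m counterclockwise.
Lamp: 5.5 × 10 = 55 N down at 0.48 m → arm 6.22 m, τ = 55 × 6.22 = 342.1 N·m counterclockwise.
Hanging mass: 11 × 10 = 110 N down at 2.9 m → arm 3.8 m, τ = 110 × 3.8 = 418 N·m counterclockwise.
Toolbox: 13 × 10 = 130 N down at 1.1 m → arm 5.6 m, τ = 130 × 5.6 = 728 N·m counterclockwise.
Bucket of sand: 17 × 10 = 170 N down at 6.4 m → arm 0.3 m, τ = 170 × 0.3 = 51 N·m counterclockwise.
Net moment of the loads = 2611 N·m counterclockwise.
The upward force F acts at the left end, arm 6.7 m, giving F × 6.7 clockwise.
Setting net torque to zero: F × 6.7 = 2611 → F = 2611 / 6.7 = 390 N.

F ≈ 390 N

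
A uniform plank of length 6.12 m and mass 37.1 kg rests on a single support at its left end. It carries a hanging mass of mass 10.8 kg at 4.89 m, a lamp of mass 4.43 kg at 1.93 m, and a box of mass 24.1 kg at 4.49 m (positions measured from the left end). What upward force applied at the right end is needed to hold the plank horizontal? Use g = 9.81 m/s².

Take moments about the left end.
Beam weight: 37.1 × 9.81 = 364 N down at 3.06 m → arm 3.06 m, τ = 364 × 3.06 = 1114 N·m clockwise.
Hanging mass: 10.8 × 9.81 = 105.9 N down at 4.89 m → arm 4.89 m, τ = 105.9 × 4.89 = 517.9 N·m clockwise.
Lamp: 4.43 × 9.81 = 43.46 N down at 1.93 m → arm 1.93 m, τ = 43.46 × 1.93 = 83.88 N·m clockwise.
Box: 24.1 × 9.81 = 236.4 N down at 4.49 m → arm 4.49 m, τ = 236.4 × 4.49 = 1061 N·m clockwise.
Net moment of the loads = 2777 N·m clockwise.
The upward force F acts at the right end, arm 6.12 m, giving F × 6.12 counterclockwise.
Στ = 0 ⇒ F × 6.12 = 2777 ⇒ F = 2777 / 6.12 = 454 N.

F ≈ 454 N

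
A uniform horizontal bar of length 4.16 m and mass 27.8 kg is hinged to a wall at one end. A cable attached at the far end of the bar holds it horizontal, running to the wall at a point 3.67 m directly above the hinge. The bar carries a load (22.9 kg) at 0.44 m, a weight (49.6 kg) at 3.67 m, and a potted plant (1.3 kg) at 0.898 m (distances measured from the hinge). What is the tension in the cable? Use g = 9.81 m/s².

T ≈ 895 N

Taking torques about the hinge:
Beam weight: 27.8 × 9.81 = 272.7 N down at 2.08 m → arm 2.08 m, τ = 272.7 × 2.08 = 567.2 N·m clockwise.
Load: 22.9 × 9.81 = 224.6 N down at 0.44 m → arm 0.44 m, τ = 224.6 × 0.44 = 98.82 N·m clockwise.
Weight: 49.6 × 9.81 = 486.6 N down at 3.67 m → arm 3.67 m, τ = 486.6 × 3.67 = 1786 N·m clockwise.
Potted plant: 1.3 × 9.81 = 12.75 N down at 0.898 m → arm 0.898 m, τ = 12.75 × 0.898 = 11.45 N·m clockwise.
Total clockwise load moment = 2463 N·m.
The cable tension T acts at 4.16 m; only its component perpendicular to the bar, T sinθ, produces torque. sinθ = h/√(h²+d²) = 3.67/√(3.67²+4.16²) = 0.6616.
Setting net torque to zero: T × 4.16 × 0.6616 = 2463 → T = 2463 / 2.752 = 895 N.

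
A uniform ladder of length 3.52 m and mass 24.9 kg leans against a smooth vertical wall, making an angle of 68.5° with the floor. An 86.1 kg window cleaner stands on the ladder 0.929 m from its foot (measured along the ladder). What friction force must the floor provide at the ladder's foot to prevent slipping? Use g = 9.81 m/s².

f ≈ 136 N

About the foot of the ladder:
Ladder weight 24.9×9.81 = 244.3 N acts at 1.76 m along the ladder; its horizontal arm is 1.76·cos68.5° = 0.645 m → τ = 157.6 N·m clockwise.
Window cleaner: 86.1×9.81 = 844.6 N at 0.929 m → arm 0.3405 m → τ = 287.6 N·m clockwise.
Wall normal N acts horizontally at the top; its moment arm is the height L sinθ = 3.52·sin68.5° = 3.275 m, counterclockwise.
Στ = 0 ⇒ N × 3.275 = 445.2 ⇒ N = 136 N.
ΣFx = 0: friction at the foot balances the wall's push, so f = N_wall = 136 N.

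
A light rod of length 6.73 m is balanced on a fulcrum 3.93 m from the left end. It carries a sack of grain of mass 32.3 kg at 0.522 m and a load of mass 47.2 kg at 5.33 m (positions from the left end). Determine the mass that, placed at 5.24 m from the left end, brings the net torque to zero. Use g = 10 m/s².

m ≈ 33.6 kg

Sum moments about the fulcrum (at 3.93 m from the left end) (the support reaction has zero arm there).
Sack of grain: 32.3 × 10 = 323 N down at 0.522 m → arm 3.408 m, τ = 323 × 3.408 = 1101 N·m counterclockwise.
Load: 47.2 × 10 = 472 N down at 5.33 m → arm 1.4 m, τ = 472 × 1.4 = 660.8 N·m clockwise.
Net moment of known loads = 440.2 N·m counterclockwise.
An unknown mass m at 5.24 m has arm 1.31 m; its moment is m·g·1.31 clockwise.
For rotational equilibrium, m × 10 × 1.31 = 440.2, so m = 440.2 / (10 × 1.31) = 33.6 kg.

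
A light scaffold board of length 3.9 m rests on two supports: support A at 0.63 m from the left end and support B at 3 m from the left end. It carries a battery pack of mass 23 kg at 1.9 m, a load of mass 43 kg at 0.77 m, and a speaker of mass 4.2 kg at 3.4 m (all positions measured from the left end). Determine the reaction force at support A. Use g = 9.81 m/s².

About support B:
Battery pack: 23 × 9.81 = 225.6 N down at 1.9 m → arm 1.1 m, τ = 225.6 × 1.1 = 248.2 N·m counterclockwise.
Load: 43 × 9.81 = 421.8 N down at 0.77 m → arm 2.23 m, τ = 421.8 × 2.23 = 940.6 N·m counterclockwise.
Speaker: 4.2 × 9.81 = 41.2 N down at 3.4 m → arm 0.4 m, τ = 41.2 × 0.4 = 16.48 N·m clockwise.
Net load moment about support B = 1172 N·m counterclockwise.
Reaction R at support A is upward at 0.63 m, arm 2.37 m → moment R × 2.37 clockwise.
Στ = 0 ⇒ R × 2.37 = 1172 ⇒ R = 495 N.

R_A ≈ 495 N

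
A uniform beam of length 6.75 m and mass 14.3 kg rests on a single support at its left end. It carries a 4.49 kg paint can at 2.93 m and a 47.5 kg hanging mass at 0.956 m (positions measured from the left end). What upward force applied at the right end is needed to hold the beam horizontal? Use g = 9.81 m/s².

F ≈ 155 N

Taking torques about the left end:
Beam weight: 14.3 × 9.81 = 140.3 N down at 3.375 m → arm 3.375 m, τ = 140.3 × 3.375 = 473.5 N·m clockwise.
Paint can: 4.49 × 9.81 = 44.05 N down at 2.93 m → arm 2.93 m, τ = 44.05 × 2.93 = 129.1 N·m clockwise.
Hanging mass: 47.5 × 9.81 = 466 N down at 0.956 m → arm 0.956 m, τ = 466 × 0.956 = 445.5 N·m clockwise.
Net moment of the loads = 1048 N·m clockwise.
The upward force F acts at the right end, arm 6.75 m, giving F × 6.75 counterclockwise.
Balancing moments: F × 6.75 = 1048, giving F = 1048 / 6.75 = 155 N.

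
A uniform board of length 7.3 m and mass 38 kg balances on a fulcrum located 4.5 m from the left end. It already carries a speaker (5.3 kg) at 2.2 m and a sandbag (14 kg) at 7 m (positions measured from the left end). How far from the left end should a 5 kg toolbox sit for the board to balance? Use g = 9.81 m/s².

x ≈ 6.4 m from the left end

Take moments about the fulcrum (at 4.5 m from the left end).
Beam weight: 38 × 9.81 = 372.8 N down at 3.65 m → arm 0.85 m, τ = 372.8 × 0.85 = 316.9 N·m counterclockwise.
Speaker: 5.3 × 9.81 = 51.99 N down at 2.2 m → arm 2.3 m, τ = 51.99 × 2.3 = 119.6 N·m counterclockwise.
Sandbag: 14 × 9.81 = 137.3 N down at 7 m → arm 2.5 m, τ = 137.3 × 2.5 = 343.2 N·m clockwise.
Net moment of existing loads = 93.3 N·m counterclockwise.
The toolbox weighs 5 × 9.81 = 49.05 N and must supply an equal clockwise moment, so its lever arm about the fulcrum is 93.3 / 49.05 = 1.9 m.
That puts it at 4.5 + 1.9 = 6.4 m from the left end.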